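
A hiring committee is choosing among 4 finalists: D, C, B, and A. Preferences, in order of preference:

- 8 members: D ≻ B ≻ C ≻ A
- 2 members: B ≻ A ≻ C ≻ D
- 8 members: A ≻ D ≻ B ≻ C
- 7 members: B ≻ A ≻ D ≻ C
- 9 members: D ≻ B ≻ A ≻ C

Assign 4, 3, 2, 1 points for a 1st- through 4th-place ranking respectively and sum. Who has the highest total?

D

D: 8·4 + 2·1 + 8·3 + 7·2 + 9·4 = 108
C: 8·2 + 2·2 + 8·1 + 7·1 + 9·1 = 44
B: 8·3 + 2·4 + 8·2 + 7·4 + 9·3 = 103
A: 8·1 + 2·3 + 8·4 + 7·3 + 9·2 = 85
D has the highest Borda score (108).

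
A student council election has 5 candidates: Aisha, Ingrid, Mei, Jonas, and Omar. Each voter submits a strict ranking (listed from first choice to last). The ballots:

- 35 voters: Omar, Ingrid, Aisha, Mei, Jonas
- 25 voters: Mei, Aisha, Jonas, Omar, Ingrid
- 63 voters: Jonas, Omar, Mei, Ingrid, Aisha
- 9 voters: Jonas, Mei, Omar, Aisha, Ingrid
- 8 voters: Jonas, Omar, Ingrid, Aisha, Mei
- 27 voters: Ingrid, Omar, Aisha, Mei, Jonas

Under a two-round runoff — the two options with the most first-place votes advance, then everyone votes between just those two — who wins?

Round 1 first-place votes: Aisha 0, Ingrid 27, Mei 25, Jonas 80, Omar 35.
Jonas and Omar advance.
Runoff: Jonas is preferred to Omar by 105 voters; Omar by 62.
Jonas wins the runoff.

Jonas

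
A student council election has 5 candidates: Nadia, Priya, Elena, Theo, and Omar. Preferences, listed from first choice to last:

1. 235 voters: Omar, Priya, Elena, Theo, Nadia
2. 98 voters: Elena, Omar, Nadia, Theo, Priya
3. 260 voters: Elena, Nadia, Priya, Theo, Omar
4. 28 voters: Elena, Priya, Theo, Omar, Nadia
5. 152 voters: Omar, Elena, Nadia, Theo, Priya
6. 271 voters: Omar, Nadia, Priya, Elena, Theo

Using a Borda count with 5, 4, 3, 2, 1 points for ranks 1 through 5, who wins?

Omar

Nadia: 235·1 + 98·3 + 260·4 + 28·1 + 152·3 + 271·4 = 3137
Priya: 235·4 + 98·1 + 260·3 + 28·4 + 152·1 + 271·3 = 2895
Elena: 235·3 + 98·5 + 260·5 + 28·5 + 152·4 + 271·2 = 3785
Theo: 235·2 + 98·2 + 260·2 + 28·3 + 152·2 + 271·1 = 1845
Omar: 235·5 + 98·4 + 260·1 + 28·2 + 152·5 + 271·5 = 3998
Omar has the highest Borda score (3998).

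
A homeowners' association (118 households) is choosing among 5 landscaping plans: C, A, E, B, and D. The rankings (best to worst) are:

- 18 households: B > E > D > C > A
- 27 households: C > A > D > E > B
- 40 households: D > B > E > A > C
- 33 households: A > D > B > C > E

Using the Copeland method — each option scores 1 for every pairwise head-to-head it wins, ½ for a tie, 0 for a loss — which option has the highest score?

A

C: beats E; loses to A, B, and D → score 1.
A: beats C, E, B, and D → score 4.
E: loses to C, A, B, and D → score 0.
B: beats C and E; loses to A and D → score 2.
D: beats C, E, and B; loses to A → score 3.
A has the best pairwise record.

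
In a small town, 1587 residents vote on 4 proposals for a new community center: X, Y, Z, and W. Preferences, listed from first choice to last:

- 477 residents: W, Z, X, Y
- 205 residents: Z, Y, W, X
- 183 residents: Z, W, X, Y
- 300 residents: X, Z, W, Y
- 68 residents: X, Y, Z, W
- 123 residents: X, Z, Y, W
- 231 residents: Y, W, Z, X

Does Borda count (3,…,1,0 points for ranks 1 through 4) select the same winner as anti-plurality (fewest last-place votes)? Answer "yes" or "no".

yes

Borda — scores: X 2133, Y 1362, Z 3263, W 2764. Winner: Z.
Anti-plurality — last-place votes: X 436, Y 960, Z 0, W 191. Winner: Z.
The two methods agree.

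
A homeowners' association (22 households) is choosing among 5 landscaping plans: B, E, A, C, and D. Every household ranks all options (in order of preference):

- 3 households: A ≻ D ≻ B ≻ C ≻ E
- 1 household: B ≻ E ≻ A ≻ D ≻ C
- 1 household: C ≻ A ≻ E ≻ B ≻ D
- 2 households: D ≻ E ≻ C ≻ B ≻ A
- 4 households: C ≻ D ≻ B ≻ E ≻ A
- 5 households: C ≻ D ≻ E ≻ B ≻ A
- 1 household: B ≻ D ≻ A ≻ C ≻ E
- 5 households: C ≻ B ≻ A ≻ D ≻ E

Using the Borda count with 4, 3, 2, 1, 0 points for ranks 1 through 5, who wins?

B: 3·2 + 1·4 + 1·1 + 2·1 + 4·2 + 5·1 + 1·4 + 5·3 = 45
E: 3·0 + 1·3 + 1·2 + 2·3 + 4·1 + 5·2 + 1·0 + 5·0 = 25
A: 3·4 + 1·2 + 1·3 + 2·0 + 4·0 + 5·0 + 1·2 + 5·2 = 29
C: 3·1 + 1·0 + 1·4 + 2·2 + 4·4 + 5·4 + 1·1 + 5·4 = 68
D: 3·3 + 1·1 + 1·0 + 2·4 + 4·3 + 5·3 + 1·3 + 5·1 = 53
C has the highest Borda score (68).

C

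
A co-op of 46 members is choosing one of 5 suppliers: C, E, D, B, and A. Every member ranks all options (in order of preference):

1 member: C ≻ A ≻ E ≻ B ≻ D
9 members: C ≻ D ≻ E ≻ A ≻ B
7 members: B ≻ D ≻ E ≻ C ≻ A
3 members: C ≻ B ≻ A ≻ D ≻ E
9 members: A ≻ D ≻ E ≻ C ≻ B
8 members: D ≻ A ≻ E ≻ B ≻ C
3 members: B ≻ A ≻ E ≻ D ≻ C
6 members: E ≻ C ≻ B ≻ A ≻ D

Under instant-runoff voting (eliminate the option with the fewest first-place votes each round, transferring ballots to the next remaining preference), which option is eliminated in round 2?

D

Round 1: C 13, E 6, D 8, B 10, A 9. Eliminate E.
Round 2: C 19, D 8, B 10, A 9. Eliminate D.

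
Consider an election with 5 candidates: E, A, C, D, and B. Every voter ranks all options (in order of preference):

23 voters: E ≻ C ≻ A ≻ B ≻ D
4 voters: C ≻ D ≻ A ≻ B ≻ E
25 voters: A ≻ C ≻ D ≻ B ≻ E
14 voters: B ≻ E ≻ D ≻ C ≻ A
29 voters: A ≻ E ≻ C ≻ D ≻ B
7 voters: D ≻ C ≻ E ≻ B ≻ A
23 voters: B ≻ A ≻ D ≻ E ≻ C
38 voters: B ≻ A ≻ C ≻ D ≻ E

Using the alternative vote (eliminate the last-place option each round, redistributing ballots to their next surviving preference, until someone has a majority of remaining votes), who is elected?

Round 1: E 23, A 54, C 4, D 7, B 75. Eliminate C.
Round 2: E 23, A 54, D 11, B 75. Eliminate D.
Round 3: E 30, A 58, B 75. Eliminate E.
Round 4: A 81, B 82. B has a majority.

B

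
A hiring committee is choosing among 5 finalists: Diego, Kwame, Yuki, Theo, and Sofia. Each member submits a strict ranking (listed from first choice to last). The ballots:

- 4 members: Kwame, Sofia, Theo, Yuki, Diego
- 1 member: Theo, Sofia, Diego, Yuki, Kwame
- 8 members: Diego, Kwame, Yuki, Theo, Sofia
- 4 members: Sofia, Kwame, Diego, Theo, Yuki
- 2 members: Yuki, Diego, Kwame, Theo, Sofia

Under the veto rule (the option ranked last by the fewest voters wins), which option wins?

Theo

Last-place votes: Diego 4, Kwame 1, Yuki 4, Theo 0, Sofia 10.
Theo is ranked last by the fewest voters, so Theo wins.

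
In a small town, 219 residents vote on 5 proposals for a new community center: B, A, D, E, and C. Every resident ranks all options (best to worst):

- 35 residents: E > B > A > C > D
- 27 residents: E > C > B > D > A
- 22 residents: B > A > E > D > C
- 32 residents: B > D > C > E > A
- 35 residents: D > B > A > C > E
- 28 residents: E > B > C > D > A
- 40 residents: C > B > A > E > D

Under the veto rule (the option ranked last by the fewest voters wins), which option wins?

Last-place votes: B 0, A 87, D 75, E 35, C 22.
B is ranked last by the fewest voters, so B wins.

B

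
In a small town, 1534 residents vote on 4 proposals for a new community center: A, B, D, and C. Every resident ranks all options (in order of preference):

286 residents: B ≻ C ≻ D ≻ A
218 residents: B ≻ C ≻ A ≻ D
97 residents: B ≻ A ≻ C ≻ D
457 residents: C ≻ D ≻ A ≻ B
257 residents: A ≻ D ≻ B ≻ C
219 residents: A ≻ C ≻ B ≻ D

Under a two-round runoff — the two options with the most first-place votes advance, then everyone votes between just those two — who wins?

A

Round 1 first-place votes: A 476, B 601, D 0, C 457.
B and A advance.
Runoff: B is preferred to A by 601 voters; A by 933.
A wins the runoff.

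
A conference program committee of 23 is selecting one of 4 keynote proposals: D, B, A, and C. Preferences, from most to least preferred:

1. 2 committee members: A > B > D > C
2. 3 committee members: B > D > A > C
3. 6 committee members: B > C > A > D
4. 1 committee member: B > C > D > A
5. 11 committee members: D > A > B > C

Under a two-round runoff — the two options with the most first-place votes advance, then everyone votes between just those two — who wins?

Round 1 first-place votes: D 11, B 10, A 2, C 0.
D and B advance.
Runoff: D is preferred to B by 11 voters; B by 12.
B wins the runoff.

B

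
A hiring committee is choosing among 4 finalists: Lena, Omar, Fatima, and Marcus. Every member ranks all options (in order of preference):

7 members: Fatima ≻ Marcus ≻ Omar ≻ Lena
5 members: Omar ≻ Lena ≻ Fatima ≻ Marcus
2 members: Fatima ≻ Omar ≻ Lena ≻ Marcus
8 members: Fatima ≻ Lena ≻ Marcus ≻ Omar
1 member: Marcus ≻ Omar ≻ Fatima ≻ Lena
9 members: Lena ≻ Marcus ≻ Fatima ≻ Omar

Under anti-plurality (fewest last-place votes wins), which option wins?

Last-place votes: Lena 8, Omar 17, Fatima 0, Marcus 7.
Fatima is ranked last by the fewest voters, so Fatima wins.

Fatima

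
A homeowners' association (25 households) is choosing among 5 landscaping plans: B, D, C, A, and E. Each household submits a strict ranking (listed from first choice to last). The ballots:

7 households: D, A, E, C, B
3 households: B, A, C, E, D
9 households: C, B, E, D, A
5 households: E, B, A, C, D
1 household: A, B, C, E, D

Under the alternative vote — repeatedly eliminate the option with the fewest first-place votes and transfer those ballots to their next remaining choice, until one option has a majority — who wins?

C

Round 1: B 3, D 7, C 9, A 1, E 5. Eliminate A.
Round 2: B 4, D 7, C 9, E 5. Eliminate B.
Round 3: D 7, C 13, E 5. C has a majority.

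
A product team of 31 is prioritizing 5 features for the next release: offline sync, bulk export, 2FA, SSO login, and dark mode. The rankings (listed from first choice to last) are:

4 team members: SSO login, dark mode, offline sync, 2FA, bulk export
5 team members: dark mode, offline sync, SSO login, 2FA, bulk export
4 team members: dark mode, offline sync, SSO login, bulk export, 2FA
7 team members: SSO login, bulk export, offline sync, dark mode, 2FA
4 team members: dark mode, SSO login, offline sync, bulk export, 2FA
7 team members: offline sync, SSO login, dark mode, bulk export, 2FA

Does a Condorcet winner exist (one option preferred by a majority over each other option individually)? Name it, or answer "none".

none

Checking pairwise contests:
dark mode beats offline sync 17–14.
offline sync beats bulk export 24–7.
offline sync beats 2FA 31–0.
offline sync beats SSO login 16–15.
SSO login beats dark mode 18–13.
Every option loses at least one head-to-head, so there is no Condorcet winner.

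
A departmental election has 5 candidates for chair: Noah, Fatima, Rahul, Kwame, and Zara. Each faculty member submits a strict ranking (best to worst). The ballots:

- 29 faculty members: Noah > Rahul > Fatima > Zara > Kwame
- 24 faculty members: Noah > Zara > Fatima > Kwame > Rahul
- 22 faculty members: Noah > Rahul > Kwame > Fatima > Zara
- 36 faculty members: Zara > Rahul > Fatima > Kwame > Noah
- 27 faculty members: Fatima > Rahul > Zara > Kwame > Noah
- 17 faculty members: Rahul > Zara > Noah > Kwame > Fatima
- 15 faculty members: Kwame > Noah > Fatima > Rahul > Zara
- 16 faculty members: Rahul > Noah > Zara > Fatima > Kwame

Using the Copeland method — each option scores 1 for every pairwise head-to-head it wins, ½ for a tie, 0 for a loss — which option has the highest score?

Rahul

Noah: beats Fatima, Kwame, and Zara; loses to Rahul → score 3.
Fatima: beats Kwame; ties Zara; loses to Noah and Rahul → score 1.5.
Rahul: beats Noah, Fatima, Kwame, and Zara → score 4.
Kwame: loses to Noah, Fatima, Rahul, and Zara → score 0.
Zara: beats Kwame; ties Fatima; loses to Noah and Rahul → score 1.5.
Rahul has the best pairwise record.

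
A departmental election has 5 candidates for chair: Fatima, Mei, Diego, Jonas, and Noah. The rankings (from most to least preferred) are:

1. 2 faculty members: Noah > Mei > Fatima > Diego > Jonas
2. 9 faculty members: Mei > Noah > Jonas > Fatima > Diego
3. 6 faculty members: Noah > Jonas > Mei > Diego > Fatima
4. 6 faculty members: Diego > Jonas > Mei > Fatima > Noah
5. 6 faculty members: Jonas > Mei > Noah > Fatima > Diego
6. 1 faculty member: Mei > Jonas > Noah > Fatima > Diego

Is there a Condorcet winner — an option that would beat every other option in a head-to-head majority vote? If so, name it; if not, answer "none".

none

Checking pairwise contests:
Mei beats Fatima 30–0.
Jonas beats Mei 18–12.
Fatima beats Diego 18–12.
Noah beats Jonas 17–13.
Mei beats Noah 22–8.
Every option loses at least one head-to-head, so there is no Condorcet winner.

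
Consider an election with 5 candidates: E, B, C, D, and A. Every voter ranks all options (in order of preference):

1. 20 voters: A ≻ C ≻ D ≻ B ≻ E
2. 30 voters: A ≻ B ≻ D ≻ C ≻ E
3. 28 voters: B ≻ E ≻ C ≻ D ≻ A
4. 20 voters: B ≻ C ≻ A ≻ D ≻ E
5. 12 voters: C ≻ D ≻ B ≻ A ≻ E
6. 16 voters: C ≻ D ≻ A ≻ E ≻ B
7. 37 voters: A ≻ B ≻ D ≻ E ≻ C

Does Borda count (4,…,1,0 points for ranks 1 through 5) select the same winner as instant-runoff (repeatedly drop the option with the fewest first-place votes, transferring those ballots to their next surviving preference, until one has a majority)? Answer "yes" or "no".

Borda — scores: E 137, B 437, C 318, D 306, A 432. Winner: B.
Instant-runoff — R1 E 0, B 48, C 28, D 0, A 87 (A winner). Winner: A.
The two methods disagree.

no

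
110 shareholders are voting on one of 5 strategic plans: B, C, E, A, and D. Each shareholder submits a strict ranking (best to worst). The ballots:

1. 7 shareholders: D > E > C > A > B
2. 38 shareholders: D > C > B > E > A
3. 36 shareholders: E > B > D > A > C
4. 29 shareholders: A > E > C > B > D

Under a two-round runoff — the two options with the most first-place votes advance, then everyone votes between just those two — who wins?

Round 1 first-place votes: B 0, C 0, E 36, A 29, D 45.
D and E advance.
Runoff: D is preferred to E by 45 voters; E by 65.
E wins the runoff.

E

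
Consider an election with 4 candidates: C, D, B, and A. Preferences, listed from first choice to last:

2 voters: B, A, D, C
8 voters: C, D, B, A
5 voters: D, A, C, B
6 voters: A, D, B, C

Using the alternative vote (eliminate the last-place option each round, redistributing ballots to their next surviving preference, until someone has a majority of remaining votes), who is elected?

Round 1: C 8, D 5, B 2, A 6. Eliminate B.
Round 2: C 8, D 5, A 8. Eliminate D.
Round 3: C 8, A 13. A has a majority.

A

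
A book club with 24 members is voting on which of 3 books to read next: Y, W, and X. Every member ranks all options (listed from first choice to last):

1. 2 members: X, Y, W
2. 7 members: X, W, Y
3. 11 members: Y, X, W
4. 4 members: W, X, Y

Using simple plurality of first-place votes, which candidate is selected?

First-place votes: Y 11, W 4, X 9.
Y has the most first-place votes.

Y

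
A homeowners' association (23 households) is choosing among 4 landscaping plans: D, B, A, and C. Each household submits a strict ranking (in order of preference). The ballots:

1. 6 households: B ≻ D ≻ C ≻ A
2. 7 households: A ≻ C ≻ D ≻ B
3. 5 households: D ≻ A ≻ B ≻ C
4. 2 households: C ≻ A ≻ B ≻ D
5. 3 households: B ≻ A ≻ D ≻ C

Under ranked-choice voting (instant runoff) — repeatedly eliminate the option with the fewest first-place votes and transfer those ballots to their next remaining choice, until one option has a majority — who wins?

A

Round 1: D 5, B 9, A 7, C 2. Eliminate C.
Round 2: D 5, B 9, A 9. Eliminate D.
Round 3: B 9, A 14. A has a majority.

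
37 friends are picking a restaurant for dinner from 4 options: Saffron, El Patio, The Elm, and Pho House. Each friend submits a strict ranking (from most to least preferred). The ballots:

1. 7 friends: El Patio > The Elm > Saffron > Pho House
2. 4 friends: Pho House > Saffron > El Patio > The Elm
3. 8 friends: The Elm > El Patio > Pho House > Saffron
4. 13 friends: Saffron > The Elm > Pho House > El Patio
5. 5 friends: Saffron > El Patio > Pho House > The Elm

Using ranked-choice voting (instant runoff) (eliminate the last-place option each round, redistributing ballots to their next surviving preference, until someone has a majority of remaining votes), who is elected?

Saffron

Round 1: Saffron 18, El Patio 7, The Elm 8, Pho House 4. Eliminate Pho House.
Round 2: Saffron 22, El Patio 7, The Elm 8. Saffron has a majority.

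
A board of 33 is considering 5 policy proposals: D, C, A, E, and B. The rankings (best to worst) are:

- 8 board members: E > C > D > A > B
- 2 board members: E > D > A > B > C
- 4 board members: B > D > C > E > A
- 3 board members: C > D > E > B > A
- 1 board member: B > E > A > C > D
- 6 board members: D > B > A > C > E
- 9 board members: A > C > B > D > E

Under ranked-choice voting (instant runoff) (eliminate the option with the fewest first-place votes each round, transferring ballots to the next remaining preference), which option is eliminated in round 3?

A

Round 1: D 6, C 3, A 9, E 10, B 5. Eliminate C.
Round 2: D 9, A 9, E 10, B 5. Eliminate B.
Round 3: D 13, A 9, E 11. Eliminate A.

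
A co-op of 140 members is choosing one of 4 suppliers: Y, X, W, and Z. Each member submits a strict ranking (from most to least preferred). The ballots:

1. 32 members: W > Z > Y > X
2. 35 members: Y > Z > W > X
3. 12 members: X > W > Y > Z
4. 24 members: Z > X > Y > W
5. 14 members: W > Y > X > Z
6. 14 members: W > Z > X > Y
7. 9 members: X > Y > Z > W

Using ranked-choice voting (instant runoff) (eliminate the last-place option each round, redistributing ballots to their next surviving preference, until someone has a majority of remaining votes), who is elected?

W

Round 1: Y 35, X 21, W 60, Z 24. Eliminate X.
Round 2: Y 44, W 72, Z 24. W has a majority.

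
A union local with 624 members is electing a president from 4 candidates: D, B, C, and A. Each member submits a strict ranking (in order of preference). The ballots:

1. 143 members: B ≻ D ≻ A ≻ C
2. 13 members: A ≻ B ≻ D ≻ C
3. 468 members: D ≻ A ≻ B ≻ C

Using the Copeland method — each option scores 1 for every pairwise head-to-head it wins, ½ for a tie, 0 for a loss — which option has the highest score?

D

D: beats B, C, and A → score 3.
B: beats C; loses to D and A → score 1.
C: loses to D, B, and A → score 0.
A: beats B and C; loses to D → score 2.
D has the best pairwise record.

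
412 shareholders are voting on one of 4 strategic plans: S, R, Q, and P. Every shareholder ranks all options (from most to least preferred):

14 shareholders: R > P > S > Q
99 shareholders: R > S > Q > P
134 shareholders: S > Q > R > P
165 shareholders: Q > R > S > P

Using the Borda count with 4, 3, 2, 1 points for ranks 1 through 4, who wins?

Q

S: 14·2 + 99·3 + 134·4 + 165·2 = 1191
R: 14·4 + 99·4 + 134·2 + 165·3 = 1215
Q: 14·1 + 99·2 + 134·3 + 165·4 = 1274
P: 14·3 + 99·1 + 134·1 + 165·1 = 440
Q has the highest Borda score (1274).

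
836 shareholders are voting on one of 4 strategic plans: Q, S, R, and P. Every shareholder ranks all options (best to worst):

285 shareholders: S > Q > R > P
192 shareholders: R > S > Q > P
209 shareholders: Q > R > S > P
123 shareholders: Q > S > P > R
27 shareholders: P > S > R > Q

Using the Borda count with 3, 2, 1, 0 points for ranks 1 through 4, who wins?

Q: 285·2 + 192·1 + 209·3 + 123·3 + 27·0 = 1758
S: 285·3 + 192·2 + 209·1 + 123·2 + 27·2 = 1748
R: 285·1 + 192·3 + 209·2 + 123·0 + 27·1 = 1306
P: 285·0 + 192·0 + 209·0 + 123·1 + 27·3 = 204
Q has the highest Borda score (1758).

Q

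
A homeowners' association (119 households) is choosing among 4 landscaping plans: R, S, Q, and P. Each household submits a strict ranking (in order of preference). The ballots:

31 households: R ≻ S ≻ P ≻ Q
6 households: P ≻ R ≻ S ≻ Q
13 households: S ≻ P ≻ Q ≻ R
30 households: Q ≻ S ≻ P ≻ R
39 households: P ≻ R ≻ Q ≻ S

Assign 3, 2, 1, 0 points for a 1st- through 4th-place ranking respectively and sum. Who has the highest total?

P

R: 31·3 + 6·2 + 13·0 + 30·0 + 39·2 = 183
S: 31·2 + 6·1 + 13·3 + 30·2 + 39·0 = 167
Q: 31·0 + 6·0 + 13·1 + 30·3 + 39·1 = 142
P: 31·1 + 6·3 + 13·2 + 30·1 + 39·3 = 222
P has the highest Borda score (222).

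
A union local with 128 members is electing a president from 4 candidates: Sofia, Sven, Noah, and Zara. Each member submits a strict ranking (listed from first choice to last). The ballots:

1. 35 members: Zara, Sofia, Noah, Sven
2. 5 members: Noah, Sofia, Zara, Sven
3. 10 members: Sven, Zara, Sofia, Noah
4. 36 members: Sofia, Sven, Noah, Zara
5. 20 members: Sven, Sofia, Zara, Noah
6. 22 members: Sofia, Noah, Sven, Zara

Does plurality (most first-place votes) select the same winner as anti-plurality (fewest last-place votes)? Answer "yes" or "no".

yes

Plurality — first-place votes: Sofia 58, Sven 30, Noah 5, Zara 35. Winner: Sofia.
Anti-plurality — last-place votes: Sofia 0, Sven 40, Noah 30, Zara 58. Winner: Sofia.
The two methods agree.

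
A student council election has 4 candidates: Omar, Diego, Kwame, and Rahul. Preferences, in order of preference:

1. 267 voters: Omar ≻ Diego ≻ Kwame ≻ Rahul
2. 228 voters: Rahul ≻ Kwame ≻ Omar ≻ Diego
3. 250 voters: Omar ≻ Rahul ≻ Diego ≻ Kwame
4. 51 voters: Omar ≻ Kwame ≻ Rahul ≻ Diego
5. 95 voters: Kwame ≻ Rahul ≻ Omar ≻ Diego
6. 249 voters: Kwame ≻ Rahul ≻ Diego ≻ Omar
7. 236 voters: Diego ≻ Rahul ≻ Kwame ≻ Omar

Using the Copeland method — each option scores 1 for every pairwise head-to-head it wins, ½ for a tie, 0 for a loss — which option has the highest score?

Rahul

Omar: beats Diego; loses to Kwame and Rahul → score 1.
Diego: beats Kwame; loses to Omar and Rahul → score 1.
Kwame: beats Omar; loses to Diego and Rahul → score 1.
Rahul: beats Omar, Diego, and Kwame → score 3.
Rahul has the best pairwise record.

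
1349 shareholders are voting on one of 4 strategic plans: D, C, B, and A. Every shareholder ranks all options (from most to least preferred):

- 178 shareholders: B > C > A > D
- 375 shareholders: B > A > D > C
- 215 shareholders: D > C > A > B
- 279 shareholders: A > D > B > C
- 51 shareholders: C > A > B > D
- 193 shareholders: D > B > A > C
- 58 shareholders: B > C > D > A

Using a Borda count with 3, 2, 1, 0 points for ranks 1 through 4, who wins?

B

D: 178·0 + 375·1 + 215·3 + 279·2 + 51·0 + 193·3 + 58·1 = 2215
C: 178·2 + 375·0 + 215·2 + 279·0 + 51·3 + 193·0 + 58·2 = 1055
B: 178·3 + 375·3 + 215·0 + 279·1 + 51·1 + 193·2 + 58·3 = 2549
A: 178·1 + 375·2 + 215·1 + 279·3 + 51·2 + 193·1 + 58·0 = 2275
B has the highest Borda score (2549).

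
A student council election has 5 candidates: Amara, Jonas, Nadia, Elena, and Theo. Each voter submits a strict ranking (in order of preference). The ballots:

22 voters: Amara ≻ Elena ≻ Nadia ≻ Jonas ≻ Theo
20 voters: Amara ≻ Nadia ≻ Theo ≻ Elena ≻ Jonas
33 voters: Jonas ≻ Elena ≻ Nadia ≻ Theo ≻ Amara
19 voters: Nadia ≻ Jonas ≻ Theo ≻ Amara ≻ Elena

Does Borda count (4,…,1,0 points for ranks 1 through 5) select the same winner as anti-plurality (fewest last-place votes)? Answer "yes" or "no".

Borda — scores: Amara 187, Jonas 211, Nadia 246, Elena 185, Theo 111. Winner: Nadia.
Anti-plurality — last-place votes: Amara 33, Jonas 20, Nadia 0, Elena 19, Theo 22. Winner: Nadia.
The two methods agree.

yes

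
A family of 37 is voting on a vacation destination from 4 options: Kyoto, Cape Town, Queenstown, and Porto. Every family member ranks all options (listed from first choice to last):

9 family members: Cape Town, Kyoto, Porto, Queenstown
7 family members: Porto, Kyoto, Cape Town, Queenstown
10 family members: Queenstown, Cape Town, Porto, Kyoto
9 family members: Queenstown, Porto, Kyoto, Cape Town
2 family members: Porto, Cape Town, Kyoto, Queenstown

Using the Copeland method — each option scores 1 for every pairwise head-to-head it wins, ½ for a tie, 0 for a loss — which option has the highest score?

Kyoto: loses to Cape Town, Queenstown, and Porto → score 0.
Cape Town: beats Kyoto and Porto; loses to Queenstown → score 2.
Queenstown: beats Kyoto, Cape Town, and Porto → score 3.
Porto: beats Kyoto; loses to Cape Town and Queenstown → score 1.
Queenstown has the best pairwise record.

Queenstown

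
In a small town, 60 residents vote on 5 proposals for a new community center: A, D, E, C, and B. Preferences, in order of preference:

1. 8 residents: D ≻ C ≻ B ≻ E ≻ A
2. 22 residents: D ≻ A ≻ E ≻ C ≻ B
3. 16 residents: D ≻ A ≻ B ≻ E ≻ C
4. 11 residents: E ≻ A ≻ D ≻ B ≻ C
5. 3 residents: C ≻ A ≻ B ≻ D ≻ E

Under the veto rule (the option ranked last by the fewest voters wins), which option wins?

D

Last-place votes: A 8, D 0, E 3, C 27, B 22.
D is ranked last by the fewest voters, so D wins.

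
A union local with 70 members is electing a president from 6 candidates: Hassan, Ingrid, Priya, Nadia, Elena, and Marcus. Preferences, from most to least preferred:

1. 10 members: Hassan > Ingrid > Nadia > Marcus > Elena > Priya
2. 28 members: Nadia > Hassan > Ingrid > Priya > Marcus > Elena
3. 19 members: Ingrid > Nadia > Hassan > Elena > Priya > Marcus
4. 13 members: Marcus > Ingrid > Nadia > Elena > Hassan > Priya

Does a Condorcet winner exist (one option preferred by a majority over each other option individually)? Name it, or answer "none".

none

Checking pairwise contests:
Nadia beats Hassan 60–10.
Hassan beats Ingrid 38–32.
Hassan beats Priya 70–0.
Ingrid beats Nadia 42–28.
Hassan beats Elena 57–13.
Hassan beats Marcus 57–13.
Every option loses at least one head-to-head, so there is no Condorcet winner.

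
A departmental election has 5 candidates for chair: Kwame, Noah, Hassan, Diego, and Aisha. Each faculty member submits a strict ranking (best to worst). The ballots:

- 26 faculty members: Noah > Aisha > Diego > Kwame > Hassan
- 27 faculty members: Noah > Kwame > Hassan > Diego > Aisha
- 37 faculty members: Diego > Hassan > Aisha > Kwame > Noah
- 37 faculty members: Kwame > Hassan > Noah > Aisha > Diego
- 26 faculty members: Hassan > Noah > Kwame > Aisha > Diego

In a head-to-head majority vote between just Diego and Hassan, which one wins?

Hassan

Voters preferring Diego to Hassan: 63; preferring Hassan to Diego: 90.
Hassan wins the head-to-head.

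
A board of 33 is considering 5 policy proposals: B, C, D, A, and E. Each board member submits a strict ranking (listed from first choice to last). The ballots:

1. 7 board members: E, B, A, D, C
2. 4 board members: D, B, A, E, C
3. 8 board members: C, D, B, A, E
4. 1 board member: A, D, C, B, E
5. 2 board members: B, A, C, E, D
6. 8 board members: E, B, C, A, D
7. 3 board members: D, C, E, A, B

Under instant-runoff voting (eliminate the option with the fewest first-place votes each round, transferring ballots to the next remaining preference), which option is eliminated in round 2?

B

Round 1: B 2, C 8, D 7, A 1, E 15. Eliminate A.
Round 2: B 2, C 8, D 8, E 15. Eliminate B.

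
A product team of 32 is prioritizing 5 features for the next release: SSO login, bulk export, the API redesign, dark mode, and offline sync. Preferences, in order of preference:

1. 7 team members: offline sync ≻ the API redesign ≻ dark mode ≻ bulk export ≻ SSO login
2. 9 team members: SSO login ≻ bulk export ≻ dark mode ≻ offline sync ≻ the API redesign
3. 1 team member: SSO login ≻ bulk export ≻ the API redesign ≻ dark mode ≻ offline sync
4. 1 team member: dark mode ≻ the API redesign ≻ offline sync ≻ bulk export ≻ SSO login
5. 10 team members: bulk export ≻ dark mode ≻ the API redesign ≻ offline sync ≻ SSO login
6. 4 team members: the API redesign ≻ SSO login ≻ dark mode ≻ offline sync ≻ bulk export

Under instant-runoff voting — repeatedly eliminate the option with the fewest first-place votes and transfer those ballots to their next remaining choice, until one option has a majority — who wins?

bulk export

Round 1: SSO login 10, bulk export 10, the API redesign 4, dark mode 1, offline sync 7. Eliminate dark mode.
Round 2: SSO login 10, bulk export 10, the API redesign 5, offline sync 7. Eliminate the API redesign.
Round 3: SSO login 14, bulk export 10, offline sync 8. Eliminate offline sync.
Round 4: SSO login 14, bulk export 18. Bulk export has a majority.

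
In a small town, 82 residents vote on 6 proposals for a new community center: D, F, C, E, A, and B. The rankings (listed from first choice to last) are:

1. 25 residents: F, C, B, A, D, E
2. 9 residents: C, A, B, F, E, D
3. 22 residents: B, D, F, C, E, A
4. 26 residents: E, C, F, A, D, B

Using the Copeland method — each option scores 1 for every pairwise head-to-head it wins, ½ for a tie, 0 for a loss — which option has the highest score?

F

D: beats E; loses to F, C, A, and B → score 1.
F: beats D, C, E, A, and B → score 5.
C: beats D, E, A, and B; loses to F → score 4.
E: beats A; loses to D, F, C, and B → score 1.
A: beats D; loses to F, C, E, and B → score 1.
B: beats D, E, and A; loses to F and C → score 3.
F has the best pairwise record.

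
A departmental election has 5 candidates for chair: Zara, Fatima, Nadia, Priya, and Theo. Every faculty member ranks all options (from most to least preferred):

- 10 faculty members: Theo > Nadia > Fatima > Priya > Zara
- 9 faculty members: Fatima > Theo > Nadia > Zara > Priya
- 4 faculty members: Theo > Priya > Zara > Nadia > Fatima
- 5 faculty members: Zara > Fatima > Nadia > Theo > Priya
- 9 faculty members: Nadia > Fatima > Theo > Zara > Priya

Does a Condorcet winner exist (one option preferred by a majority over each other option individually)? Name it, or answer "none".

none

Checking pairwise contests:
Fatima beats Zara 28–9.
Nadia beats Fatima 23–14.
Theo beats Nadia 23–14.
Zara beats Priya 23–14.
Fatima beats Theo 23–14.
Every option loses at least one head-to-head, so there is no Condorcet winner.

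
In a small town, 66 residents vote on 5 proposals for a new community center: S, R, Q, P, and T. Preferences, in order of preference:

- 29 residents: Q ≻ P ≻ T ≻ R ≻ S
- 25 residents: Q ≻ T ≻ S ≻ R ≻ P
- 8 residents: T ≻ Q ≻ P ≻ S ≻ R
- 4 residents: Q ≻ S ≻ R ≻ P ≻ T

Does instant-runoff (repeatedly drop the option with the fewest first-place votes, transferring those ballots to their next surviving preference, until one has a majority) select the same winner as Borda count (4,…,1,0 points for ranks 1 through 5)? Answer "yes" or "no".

yes

Instant-runoff — R1 S 0, R 0, Q 58, P 0, T 8 (Q winner). Winner: Q.
Borda — scores: S 70, R 62, Q 256, P 107, T 165. Winner: Q.
The two methods agree.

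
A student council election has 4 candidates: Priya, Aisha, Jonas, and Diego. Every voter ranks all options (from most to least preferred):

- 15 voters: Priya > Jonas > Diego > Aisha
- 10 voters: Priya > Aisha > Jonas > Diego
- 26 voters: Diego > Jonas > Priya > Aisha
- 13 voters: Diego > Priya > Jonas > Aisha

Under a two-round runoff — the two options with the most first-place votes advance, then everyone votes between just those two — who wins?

Round 1 first-place votes: Priya 25, Aisha 0, Jonas 0, Diego 39.
Diego and Priya advance.
Runoff: Diego is preferred to Priya by 39 voters; Priya by 25.
Diego wins the runoff.

Diego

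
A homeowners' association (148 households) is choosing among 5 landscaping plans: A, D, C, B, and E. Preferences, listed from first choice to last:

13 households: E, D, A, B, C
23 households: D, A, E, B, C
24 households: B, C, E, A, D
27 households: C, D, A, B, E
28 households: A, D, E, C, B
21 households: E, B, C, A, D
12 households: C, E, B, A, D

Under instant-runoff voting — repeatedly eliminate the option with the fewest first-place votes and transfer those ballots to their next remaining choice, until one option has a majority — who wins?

C

Round 1: A 28, D 23, C 39, B 24, E 34. Eliminate D.
Round 2: A 51, C 39, B 24, E 34. Eliminate B.
Round 3: A 51, C 63, E 34. Eliminate E.
Round 4: A 64, C 84. C has a majority.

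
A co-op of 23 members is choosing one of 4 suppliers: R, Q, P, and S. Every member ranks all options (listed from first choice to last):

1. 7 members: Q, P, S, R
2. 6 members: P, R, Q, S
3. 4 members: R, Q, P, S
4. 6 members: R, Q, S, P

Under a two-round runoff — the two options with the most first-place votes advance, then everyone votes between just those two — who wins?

Round 1 first-place votes: R 10, Q 7, P 6, S 0.
R and Q advance.
Runoff: R is preferred to Q by 16 voters; Q by 7.
R wins the runoff.

R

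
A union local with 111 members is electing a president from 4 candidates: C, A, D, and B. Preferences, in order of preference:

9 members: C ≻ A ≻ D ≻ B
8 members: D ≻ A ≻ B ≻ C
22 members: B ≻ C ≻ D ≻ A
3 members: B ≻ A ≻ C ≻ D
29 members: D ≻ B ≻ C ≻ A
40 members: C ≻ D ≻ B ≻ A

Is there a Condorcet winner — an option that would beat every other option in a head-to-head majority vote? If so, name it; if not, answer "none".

Checking pairwise contests:
B beats C 62–49.
C beats A 100–11.
C beats D 74–37.
D beats B 86–25.
Every option loses at least one head-to-head, so there is no Condorcet winner.

none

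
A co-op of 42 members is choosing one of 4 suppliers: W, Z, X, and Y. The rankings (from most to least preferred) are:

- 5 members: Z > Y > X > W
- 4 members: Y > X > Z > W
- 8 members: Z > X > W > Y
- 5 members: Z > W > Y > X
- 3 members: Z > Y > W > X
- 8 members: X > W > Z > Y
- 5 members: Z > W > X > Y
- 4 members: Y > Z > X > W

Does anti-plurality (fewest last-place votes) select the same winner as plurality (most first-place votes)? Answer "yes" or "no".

Anti-plurality — last-place votes: W 13, Z 0, X 8, Y 21. Winner: Z.
Plurality — first-place votes: W 0, Z 26, X 8, Y 8. Winner: Z.
The two methods agree.

yes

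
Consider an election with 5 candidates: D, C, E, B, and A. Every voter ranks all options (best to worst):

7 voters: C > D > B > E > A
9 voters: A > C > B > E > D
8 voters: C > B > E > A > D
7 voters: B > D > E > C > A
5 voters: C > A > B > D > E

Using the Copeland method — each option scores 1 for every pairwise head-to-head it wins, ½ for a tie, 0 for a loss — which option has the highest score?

D: beats E; loses to C, B, and A → score 1.
C: beats D, E, B, and A → score 4.
E: beats A; loses to D, C, and B → score 1.
B: beats D, E, and A; loses to C → score 3.
A: beats D; loses to C, E, and B → score 1.
C has the best pairwise record.

C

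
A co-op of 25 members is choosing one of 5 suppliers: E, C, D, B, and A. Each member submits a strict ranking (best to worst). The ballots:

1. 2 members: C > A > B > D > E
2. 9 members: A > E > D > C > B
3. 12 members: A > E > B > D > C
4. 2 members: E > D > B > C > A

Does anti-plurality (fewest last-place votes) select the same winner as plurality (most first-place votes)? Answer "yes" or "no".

no

Anti-plurality — last-place votes: E 2, C 12, D 0, B 9, A 2. Winner: D.
Plurality — first-place votes: E 2, C 2, D 0, B 0, A 21. Winner: A.
The two methods disagree.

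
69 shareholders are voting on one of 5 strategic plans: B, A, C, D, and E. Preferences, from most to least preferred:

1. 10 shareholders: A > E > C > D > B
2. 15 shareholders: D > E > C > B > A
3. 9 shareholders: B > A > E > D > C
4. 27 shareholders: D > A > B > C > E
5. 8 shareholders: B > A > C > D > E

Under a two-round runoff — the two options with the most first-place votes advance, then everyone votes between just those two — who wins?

D

Round 1 first-place votes: B 17, A 10, C 0, D 42, E 0.
D and B advance.
Runoff: D is preferred to B by 52 voters; B by 17.
D wins the runoff.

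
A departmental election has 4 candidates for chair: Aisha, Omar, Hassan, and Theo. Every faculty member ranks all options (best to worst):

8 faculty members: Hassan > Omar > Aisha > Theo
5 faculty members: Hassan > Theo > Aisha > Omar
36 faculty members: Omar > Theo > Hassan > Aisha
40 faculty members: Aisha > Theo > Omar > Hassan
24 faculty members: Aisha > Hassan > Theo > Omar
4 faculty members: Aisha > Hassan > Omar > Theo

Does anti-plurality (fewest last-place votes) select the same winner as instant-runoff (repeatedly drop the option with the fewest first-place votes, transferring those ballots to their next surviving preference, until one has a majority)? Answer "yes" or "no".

Anti-plurality — last-place votes: Aisha 36, Omar 29, Hassan 40, Theo 12. Winner: Theo.
Instant-runoff — R1 Aisha 68, Omar 36, Hassan 13, Theo 0 (Aisha winner). Winner: Aisha.
The two methods disagree.

no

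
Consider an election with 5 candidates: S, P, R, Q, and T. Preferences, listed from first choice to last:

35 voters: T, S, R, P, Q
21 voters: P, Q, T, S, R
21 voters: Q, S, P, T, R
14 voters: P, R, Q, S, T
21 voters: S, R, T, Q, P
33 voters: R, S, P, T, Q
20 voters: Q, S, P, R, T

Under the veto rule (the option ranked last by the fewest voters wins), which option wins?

S

Last-place votes: S 0, P 21, R 42, Q 68, T 34.
S is ranked last by the fewest voters, so S wins.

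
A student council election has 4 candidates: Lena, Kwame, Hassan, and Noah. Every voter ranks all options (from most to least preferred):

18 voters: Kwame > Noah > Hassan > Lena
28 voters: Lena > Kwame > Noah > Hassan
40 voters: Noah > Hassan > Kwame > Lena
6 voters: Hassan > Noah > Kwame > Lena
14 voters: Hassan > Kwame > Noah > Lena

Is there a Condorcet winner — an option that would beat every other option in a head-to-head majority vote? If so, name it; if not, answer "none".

none

Checking pairwise contests:
Kwame beats Lena 78–28.
Hassan beats Kwame 60–46.
Noah beats Hassan 86–20.
Kwame beats Noah 60–46.
Every option loses at least one head-to-head, so there is no Condorcet winner.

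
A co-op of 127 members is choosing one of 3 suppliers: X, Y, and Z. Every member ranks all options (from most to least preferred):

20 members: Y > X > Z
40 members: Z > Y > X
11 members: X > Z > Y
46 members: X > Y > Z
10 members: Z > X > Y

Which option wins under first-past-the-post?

First-place votes: X 57, Y 20, Z 50.
X has the most first-place votes.

X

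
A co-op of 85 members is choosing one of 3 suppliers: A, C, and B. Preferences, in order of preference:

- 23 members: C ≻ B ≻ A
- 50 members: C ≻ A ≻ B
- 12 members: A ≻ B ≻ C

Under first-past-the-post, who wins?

First-place votes: A 12, C 73, B 0.
C has the most first-place votes.

C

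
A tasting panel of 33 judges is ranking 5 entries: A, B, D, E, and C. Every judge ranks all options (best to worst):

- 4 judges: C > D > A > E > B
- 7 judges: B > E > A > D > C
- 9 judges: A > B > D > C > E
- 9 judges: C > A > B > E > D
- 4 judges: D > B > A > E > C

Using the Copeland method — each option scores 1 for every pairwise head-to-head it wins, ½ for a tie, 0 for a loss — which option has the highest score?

A

A: beats B, D, E, and C → score 4.
B: beats D, E, and C; loses to A → score 3.
D: beats E and C; loses to A and B → score 2.
E: loses to A, B, D, and C → score 0.
C: beats E; loses to A, B, and D → score 1.
A has the best pairwise record.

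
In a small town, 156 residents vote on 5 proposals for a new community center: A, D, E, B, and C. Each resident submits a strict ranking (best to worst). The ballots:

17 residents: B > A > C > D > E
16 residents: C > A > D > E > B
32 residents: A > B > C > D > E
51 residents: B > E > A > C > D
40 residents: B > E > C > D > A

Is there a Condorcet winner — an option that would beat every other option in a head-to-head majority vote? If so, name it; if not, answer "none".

B vs A: 108–48 for B.
B vs D: 140–16 for B.
B vs E: 140–16 for B.
B vs C: 140–16 for B.
B beats every other option head-to-head.

B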